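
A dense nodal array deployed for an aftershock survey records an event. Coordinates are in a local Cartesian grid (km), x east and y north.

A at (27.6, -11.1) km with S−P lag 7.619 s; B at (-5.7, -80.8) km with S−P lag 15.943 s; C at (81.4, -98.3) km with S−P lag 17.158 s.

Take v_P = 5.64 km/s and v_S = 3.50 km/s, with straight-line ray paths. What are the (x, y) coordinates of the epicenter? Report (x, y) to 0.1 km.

Distance from S−P lag: d = Δt · v_P v_S / (v_P − v_S) = Δt · (5.64·3.50)/(5.64−3.50) ≈ 9.2243·Δt.
So d_A = 70.28, d_B = 147.06, d_C = 158.27 km.
Circle about each station: (x − 27.6)² + (y + 11.1)² = 70.28²; (x + 5.7)² + (y + 80.8)² = 147.06²; (x − 81.4)² + (y + 98.3)² = 158.27².
Subtracting pairs of circle equations eliminates x²+y² and gives linear equations (the radical axes):
-66.6 x − 139.4 y = -11011.21
107.6 x − 174.4 y = -4706.23
Solving the 2×2 system: x ≈ 47.5, y ≈ 56.3 km.
Check against A (with the unrounded x, y): √((x − 27.6)²+(y + 11.1)²) = 70.27 ≈ 70.28 km. ✓

(47.5, 56.3)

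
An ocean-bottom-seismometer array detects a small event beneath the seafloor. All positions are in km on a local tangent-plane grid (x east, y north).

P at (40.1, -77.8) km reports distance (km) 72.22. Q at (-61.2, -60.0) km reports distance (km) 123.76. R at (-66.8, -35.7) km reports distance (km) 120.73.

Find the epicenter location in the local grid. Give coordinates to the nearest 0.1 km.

x ≈ 50.3 km, y ≈ -6.3 km

Circle about each station: (x − 40.1)² + (y + 77.8)² = 72.22²; (x + 61.2)² + (y + 60.0)² = 123.76²; (x + 66.8)² + (y + 35.7)² = 120.73².
Subtracting the P equation from the Q and R equations removes the quadratic terms:
-202.6 x + 35.6 y = -10416.22
-213.8 x + 84.2 y = -11284.12
Solving the 2×2 system: x ≈ 50.3, y ≈ -6.3 km.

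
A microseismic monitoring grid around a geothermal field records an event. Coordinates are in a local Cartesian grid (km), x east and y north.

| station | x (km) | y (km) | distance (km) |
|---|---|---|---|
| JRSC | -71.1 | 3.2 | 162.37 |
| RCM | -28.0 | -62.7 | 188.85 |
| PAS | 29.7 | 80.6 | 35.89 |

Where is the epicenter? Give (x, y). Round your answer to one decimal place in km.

x ≈ 53.0 km, y ≈ 107.9 km

Circle about each station: (x + 71.1)² + (y − 3.2)² = 162.37²; (x + 28.0)² + (y + 62.7)² = 188.85²; (x − 29.7)² + (y − 80.6)² = 35.89².
Subtracting the JRSC equation from the RCM and PAS equations removes the quadratic terms:
86.2 x − 131.8 y = -9650.47
201.6 x + 154.8 y = 27388.92
Solving the 2×2 system: x ≈ 53.0, y ≈ 107.9 km.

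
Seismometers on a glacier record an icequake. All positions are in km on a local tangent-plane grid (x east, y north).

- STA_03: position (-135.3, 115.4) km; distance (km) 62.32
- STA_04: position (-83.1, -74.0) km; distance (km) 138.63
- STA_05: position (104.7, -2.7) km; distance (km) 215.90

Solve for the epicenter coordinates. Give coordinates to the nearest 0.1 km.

(-100.8, 63.5)

Circle about each station: (x + 135.3)² + (y − 115.4)² = 62.32²; (x + 83.1)² + (y + 74.0)² = 138.63²; (x − 104.7)² + (y + 2.7)² = 215.90².
Subtracting the STA_03 equation from the STA_04 and STA_05 equations removes the quadratic terms:
104.4 x − 378.8 y = -34576.13
480.0 x − 236.2 y = -63382.90
Solving the 2×2 system: x ≈ -100.8, y ≈ 63.5 km.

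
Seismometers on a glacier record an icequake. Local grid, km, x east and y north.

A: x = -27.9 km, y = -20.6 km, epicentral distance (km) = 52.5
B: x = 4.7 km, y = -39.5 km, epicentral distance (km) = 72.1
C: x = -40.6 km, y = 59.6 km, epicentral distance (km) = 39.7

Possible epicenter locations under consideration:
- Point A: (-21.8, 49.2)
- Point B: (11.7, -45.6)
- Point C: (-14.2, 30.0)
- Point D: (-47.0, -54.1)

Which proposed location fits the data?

Point C

For each candidate, compare |candidate − station| to the reported distance:
Point A: residuals A 17.6, B 20.5, C 18.2 → max 20.5 km
Point B: residuals A 5.7, B 62.8, C 77.8 → max 77.8 km
Point C: residuals A 0.1, B 0.1, C 0.0 → max 0.1 km
Point D: residuals A 13.9, B 18.4, C 74.2 → max 74.2 km
Only Point C has all residuals ≈ 0.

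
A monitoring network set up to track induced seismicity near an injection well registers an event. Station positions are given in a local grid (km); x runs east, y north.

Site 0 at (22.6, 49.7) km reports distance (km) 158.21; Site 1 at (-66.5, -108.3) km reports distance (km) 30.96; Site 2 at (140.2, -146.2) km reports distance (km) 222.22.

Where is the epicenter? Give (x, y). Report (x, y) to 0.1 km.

x ≈ -71.2 km, y ≈ -77.7 km

Circle about each station: (x − 22.6)² + (y − 49.7)² = 158.21²; (x + 66.5)² + (y + 108.3)² = 30.96²; (x − 140.2)² + (y + 146.2)² = 222.22².
Subtracting pairs of circle equations eliminates x²+y² and gives linear equations (the radical axes):
-178.2 x − 316.0 y = 37242.17
235.2 x − 391.8 y = 13698.31
Solving the 2×2 system: x ≈ -71.2, y ≈ -77.7 km.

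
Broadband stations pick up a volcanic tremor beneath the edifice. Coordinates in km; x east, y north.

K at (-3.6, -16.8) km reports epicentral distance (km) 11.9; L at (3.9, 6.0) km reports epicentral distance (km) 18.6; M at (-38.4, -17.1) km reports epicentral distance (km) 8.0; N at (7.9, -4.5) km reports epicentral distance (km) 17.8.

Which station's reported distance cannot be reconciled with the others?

Solve using three stations at a time. Using K, L, N (subtract circle equations pairwise → linear system) gives (x, y) ≈ (-9.8, -6.6).
Distances from that point to each station vs reported:
  K: calculated 11.9 vs reported 11.9 → residual 0.0 km
  L: calculated 18.6 vs reported 18.6 → residual 0.0 km
  M: calculated 30.5 vs reported 8.0 → residual 22.5 km
  N: calculated 17.8 vs reported 17.8 → residual 0.0 km
K, L, N are mutually consistent (residuals ≈ 0); M is off by 22.5 km.

M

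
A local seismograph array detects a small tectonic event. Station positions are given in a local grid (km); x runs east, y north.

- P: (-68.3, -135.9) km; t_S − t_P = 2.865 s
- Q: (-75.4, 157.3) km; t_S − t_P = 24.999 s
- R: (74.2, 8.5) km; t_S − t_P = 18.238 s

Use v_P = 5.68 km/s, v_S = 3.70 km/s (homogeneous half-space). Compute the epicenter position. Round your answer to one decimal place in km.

Distance from S−P lag: d = Δt · v_P v_S / (v_P − v_S) = Δt · (5.68·3.70)/(5.68−3.70) ≈ 10.6141·Δt.
So d_P = 30.41, d_Q = 265.34, d_R = 193.58 km.
Circle about each station: (x + 68.3)² + (y + 135.9)² = 30.41²; (x + 75.4)² + (y − 157.3)² = 265.34²; (x − 74.2)² + (y − 8.5)² = 193.58².
Subtracting pairs of circle equations eliminates x²+y² and gives linear equations (the radical axes):
-14.2 x + 586.4 y = -62185.80
285.0 x + 288.8 y = -54104.26
Solving the 2×2 system: x ≈ -80.4, y ≈ -108.0 km.

(-80.4, -108.0)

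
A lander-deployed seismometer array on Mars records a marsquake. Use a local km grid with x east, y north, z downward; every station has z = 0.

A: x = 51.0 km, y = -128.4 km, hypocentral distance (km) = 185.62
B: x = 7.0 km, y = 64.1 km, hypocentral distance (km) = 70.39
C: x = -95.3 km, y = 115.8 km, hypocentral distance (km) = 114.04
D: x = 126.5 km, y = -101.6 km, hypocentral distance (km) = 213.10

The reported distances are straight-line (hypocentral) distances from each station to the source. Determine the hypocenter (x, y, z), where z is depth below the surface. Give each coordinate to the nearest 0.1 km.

Each station gives a sphere (x−x_i)² + (y−y_i)² + z² = d_i² (stations at z=0).
Subtracting the A sphere from B and C: z² cancels, leaving linear equations in x and y:
-88.0 x + 385.0 y = 14570.28
-292.6 x + 488.4 y = 24853.83
Solving: x ≈ -35.202, y ≈ 29.799 km (keep extra digits for the depth step; rounded: -35.2, 29.8).
Then from the A sphere: z² = 185.62² − (x − 51.0)² − (y + 128.4)² with x = -35.202, y = 29.799, so z ≈ 44.689 ≈ 44.7 km.
Check against D (with the unrounded solution): distance 213.10 ≈ 213.10 km. ✓

x ≈ -35.2 km, y ≈ 29.8 km, depth ≈ 44.7 km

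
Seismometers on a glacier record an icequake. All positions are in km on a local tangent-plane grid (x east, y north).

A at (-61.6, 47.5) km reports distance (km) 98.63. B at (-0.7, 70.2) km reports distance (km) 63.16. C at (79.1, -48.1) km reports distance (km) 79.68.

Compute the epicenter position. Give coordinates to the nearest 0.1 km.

Circle about each station: (x + 61.6)² + (y − 47.5)² = 98.63²; (x + 0.7)² + (y − 70.2)² = 63.16²; (x − 79.1)² + (y + 48.1)² = 79.68².
Subtracting the A equation from the B and C equations removes the quadratic terms:
121.8 x + 45.4 y = 4616.41
281.4 x − 191.2 y = 5898.58
Solving the 2×2 system: x ≈ 31.9, y ≈ 16.1 km.
Check against A (with the unrounded x, y): √((x + 61.6)²+(y − 47.5)²) = 98.63 ≈ 98.63 km. ✓

(31.9, 16.1)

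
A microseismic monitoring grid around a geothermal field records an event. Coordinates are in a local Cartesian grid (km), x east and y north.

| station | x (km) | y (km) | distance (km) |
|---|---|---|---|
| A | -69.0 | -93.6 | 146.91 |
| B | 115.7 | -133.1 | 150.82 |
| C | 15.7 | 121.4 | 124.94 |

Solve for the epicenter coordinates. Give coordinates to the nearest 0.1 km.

44.4 km east, -0.2 km north

Circle about each station: (x + 69.0)² + (y + 93.6)² = 146.91²; (x − 115.7)² + (y + 133.1)² = 150.82²; (x − 15.7)² + (y − 121.4)² = 124.94².
Subtracting the A equation from the B and C equations removes the quadratic terms:
369.4 x − 79.0 y = 16416.02
169.4 x + 430.0 y = 7435.03
Solving the 2×2 system: x ≈ 44.4, y ≈ -0.2 km.
Check against A (with the unrounded x, y): √((x + 69.0)²+(y + 93.6)²) = 146.91 ≈ 146.91 km. ✓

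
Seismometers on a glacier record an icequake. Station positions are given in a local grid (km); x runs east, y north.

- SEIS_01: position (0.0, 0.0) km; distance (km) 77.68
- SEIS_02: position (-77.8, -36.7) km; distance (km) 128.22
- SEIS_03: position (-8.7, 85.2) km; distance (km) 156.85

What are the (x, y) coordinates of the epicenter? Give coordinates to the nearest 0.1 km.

x ≈ 48.1 km, y ≈ -61.0 km

Circle about each station: x² + y² = 77.68²; (x + 77.8)² + (y + 36.7)² = 128.22²; (x + 8.7)² + (y − 85.2)² = 156.85².
Subtracting pairs of circle equations eliminates x²+y² and gives linear equations (the radical axes):
-155.6 x − 73.4 y = -3006.46
-17.4 x + 170.4 y = -11233.01
Solving the 2×2 system: x ≈ 48.1, y ≈ -61.0 km.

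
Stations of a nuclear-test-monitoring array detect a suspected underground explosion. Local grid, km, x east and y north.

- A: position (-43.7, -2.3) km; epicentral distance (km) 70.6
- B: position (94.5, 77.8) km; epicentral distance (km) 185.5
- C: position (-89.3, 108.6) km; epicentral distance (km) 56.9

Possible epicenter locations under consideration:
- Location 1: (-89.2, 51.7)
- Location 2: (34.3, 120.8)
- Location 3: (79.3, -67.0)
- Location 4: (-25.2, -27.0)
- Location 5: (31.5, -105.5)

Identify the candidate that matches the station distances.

Location 1

For each candidate, compare |candidate − station| to the reported distance:
Location 1: residuals A 0.0, B 0.0, C 0.0 → max 0.0 km
Location 2: residuals A 75.1, B 111.5, C 67.3 → max 111.5 km
Location 3: residuals A 68.4, B 39.9, C 186.5 → max 186.5 km
Location 4: residuals A 39.7, B 26.4, C 93.1 → max 93.1 km
Location 5: residuals A 57.1, B 8.3, C 188.9 → max 188.9 km
Only Location 1 has all residuals ≈ 0.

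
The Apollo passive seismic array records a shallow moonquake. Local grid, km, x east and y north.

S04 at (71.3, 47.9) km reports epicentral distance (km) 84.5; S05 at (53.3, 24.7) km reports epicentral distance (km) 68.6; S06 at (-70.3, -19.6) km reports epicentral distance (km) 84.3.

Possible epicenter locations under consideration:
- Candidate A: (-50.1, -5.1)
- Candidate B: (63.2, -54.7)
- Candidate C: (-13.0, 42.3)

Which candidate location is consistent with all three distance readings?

For each candidate, compare |candidate − station| to the reported distance:
Candidate A: residuals S04 48.0, S05 39.0, S06 59.4 → max 59.4 km
Candidate B: residuals S04 18.4, S05 11.4, S06 53.7 → max 53.7 km
Candidate C: residuals S04 0.0, S05 0.0, S06 0.0 → max 0.0 km
Only Candidate C has all residuals ≈ 0.

Candidate C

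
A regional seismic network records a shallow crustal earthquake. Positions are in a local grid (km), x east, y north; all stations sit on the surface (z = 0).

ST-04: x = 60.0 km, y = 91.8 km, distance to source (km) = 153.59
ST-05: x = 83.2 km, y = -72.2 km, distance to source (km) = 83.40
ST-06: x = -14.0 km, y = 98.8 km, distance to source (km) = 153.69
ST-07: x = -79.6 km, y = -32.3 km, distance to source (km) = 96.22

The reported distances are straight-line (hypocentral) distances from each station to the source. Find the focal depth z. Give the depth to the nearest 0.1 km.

Each station gives a sphere (x−x_i)² + (y−y_i)² + z² = d_i² (stations at z=0).
Subtracting the ST-04 sphere from ST-05 and ST-06: z² cancels, leaving linear equations in x and y:
46.4 x − 328.0 y = 16742.17
-148.0 x + 14.0 y = -2100.53
Solving: x ≈ 9.491, y ≈ -49.701 km (keep extra digits for the depth step; rounded: 9.5, -49.7).
Then from the ST-04 sphere: z² = 153.59² − (x − 60.0)² − (y − 91.8)² with x = 9.491, y = -49.701, so z ≈ 31.878 ≈ 31.9 km.
Check against ST-07 (with the unrounded solution): distance 96.21 ≈ 96.22 km. ✓

depth ≈ 31.9 km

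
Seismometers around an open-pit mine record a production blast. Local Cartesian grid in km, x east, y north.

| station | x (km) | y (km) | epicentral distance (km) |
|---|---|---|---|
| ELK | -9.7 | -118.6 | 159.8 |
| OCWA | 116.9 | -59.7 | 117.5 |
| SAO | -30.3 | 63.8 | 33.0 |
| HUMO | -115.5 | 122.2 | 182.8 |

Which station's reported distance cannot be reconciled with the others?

Solve using three stations at a time. Using ELK, OCWA, HUMO (subtract circle equations pairwise → linear system) gives (x, y) ≈ (43.5, 32.1).
Distances from that point to each station vs reported:
  ELK: calculated 159.8 vs reported 159.8 → residual 0.0 km
  OCWA: calculated 117.5 vs reported 117.5 → residual 0.0 km
  SAO: calculated 80.4 vs reported 33.0 → residual 47.4 km
  HUMO: calculated 182.8 vs reported 182.8 → residual 0.0 km
ELK, OCWA, HUMO are mutually consistent (residuals ≈ 0); SAO is off by 47.4 km.

SAO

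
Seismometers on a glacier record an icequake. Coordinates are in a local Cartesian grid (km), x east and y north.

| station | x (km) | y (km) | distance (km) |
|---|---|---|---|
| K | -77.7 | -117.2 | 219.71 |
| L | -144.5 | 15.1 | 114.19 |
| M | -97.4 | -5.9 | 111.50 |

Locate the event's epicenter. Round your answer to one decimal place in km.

Circle about each station: (x + 77.7)² + (y + 117.2)² = 219.71²; (x + 144.5)² + (y − 15.1)² = 114.19²; (x + 97.4)² + (y + 5.9)² = 111.50².
Subtracting the K equation from the L and M equations removes the quadratic terms:
-133.6 x + 264.6 y = 36568.26
-39.4 x + 222.6 y = 25588.67
Solving the 2×2 system: x ≈ -70.9, y ≈ 102.4 km.

-70.9 km east, 102.4 km north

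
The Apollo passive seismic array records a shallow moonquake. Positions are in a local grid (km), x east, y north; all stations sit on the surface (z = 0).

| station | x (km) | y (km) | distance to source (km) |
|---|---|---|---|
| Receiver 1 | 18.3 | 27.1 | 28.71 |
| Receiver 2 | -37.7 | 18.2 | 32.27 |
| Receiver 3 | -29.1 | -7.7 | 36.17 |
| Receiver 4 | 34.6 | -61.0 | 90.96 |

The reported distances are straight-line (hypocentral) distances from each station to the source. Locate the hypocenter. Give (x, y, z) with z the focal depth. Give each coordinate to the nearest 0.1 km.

Each station gives a sphere (x−x_i)² + (y−y_i)² + z² = d_i² (stations at z=0).
Subtracting the Receiver 1 sphere from Receiver 2 and Receiver 3: z² cancels, leaving linear equations in x and y:
-112.0 x − 17.8 y = 466.14
-94.8 x − 69.6 y = -647.20
Solving: x ≈ -7.198, y ≈ 19.103 km (keep extra digits for the depth step; rounded: -7.2, 19.1).
Then from the Receiver 1 sphere: z² = 28.71² − (x − 18.3)² − (y − 27.1)² with x = -7.198, y = 19.103, so z ≈ 10.496 ≈ 10.5 km.

x ≈ -7.2 km, y ≈ 19.1 km, depth ≈ 10.5 km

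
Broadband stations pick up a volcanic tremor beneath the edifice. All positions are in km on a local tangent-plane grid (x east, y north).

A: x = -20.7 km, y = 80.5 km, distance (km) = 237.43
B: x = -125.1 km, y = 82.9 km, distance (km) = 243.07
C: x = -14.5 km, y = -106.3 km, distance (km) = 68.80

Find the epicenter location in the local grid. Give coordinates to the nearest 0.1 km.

Circle about each station: (x + 20.7)² + (y − 80.5)² = 237.43²; (x + 125.1)² + (y − 82.9)² = 243.07²; (x + 14.5)² + (y + 106.3)² = 68.80².
Subtracting the A equation from the B and C equations removes the quadratic terms:
-208.8 x + 4.8 y = 12903.66
12.4 x − 373.6 y = 56240.76
Solving the 2×2 system: x ≈ -65.3, y ≈ -152.7 km.
Check against A (with the unrounded x, y): √((x + 20.7)²+(y − 80.5)²) = 237.43 ≈ 237.43 km. ✓

(-65.3, -152.7)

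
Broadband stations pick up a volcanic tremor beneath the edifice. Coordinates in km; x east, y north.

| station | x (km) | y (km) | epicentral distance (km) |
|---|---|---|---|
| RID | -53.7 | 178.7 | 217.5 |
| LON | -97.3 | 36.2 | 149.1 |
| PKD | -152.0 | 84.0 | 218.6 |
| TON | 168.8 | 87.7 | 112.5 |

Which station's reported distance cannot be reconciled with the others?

Solve using three stations at a time. Using RID, LON, PKD (subtract circle equations pairwise → linear system) gives (x, y) ≈ (42.0, -16.5).
Distances from that point to each station vs reported:
  RID: calculated 217.4 vs reported 217.5 → residual 0.1 km
  LON: calculated 148.9 vs reported 149.1 → residual 0.2 km
  PKD: calculated 218.5 vs reported 218.6 → residual 0.1 km
  TON: calculated 164.1 vs reported 112.5 → residual 51.6 km
RID, LON, PKD are mutually consistent (residuals ≈ 0); TON is off by 51.6 km.

TON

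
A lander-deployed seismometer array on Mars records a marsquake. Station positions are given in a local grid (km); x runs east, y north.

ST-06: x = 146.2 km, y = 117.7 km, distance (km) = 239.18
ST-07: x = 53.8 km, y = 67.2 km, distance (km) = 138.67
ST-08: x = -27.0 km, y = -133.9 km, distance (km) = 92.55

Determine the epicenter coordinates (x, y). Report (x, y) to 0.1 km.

Circle about each station: (x − 146.2)² + (y − 117.7)² = 239.18²; (x − 53.8)² + (y − 67.2)² = 138.67²; (x + 27.0)² + (y + 133.9)² = 92.55².
Subtracting the ST-06 equation from the ST-07 and ST-08 equations removes the quadratic terms:
-184.8 x − 101.0 y = 10160.25
-346.4 x − 503.2 y = 32072.05
Solving the 2×2 system: x ≈ -32.3, y ≈ -41.5 km.
Check against ST-06 (with the unrounded x, y): √((x − 146.2)²+(y − 117.7)²) = 239.18 ≈ 239.18 km. ✓

(-32.3, -41.5)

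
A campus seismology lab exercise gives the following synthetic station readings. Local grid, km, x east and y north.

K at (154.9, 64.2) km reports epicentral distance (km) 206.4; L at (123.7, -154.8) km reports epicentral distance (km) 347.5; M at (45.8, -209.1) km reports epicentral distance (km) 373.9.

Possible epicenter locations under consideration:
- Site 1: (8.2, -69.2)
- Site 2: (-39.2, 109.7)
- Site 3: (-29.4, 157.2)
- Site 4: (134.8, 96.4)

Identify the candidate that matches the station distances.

Site 3

For each candidate, compare |candidate − station| to the reported distance:
Site 1: residuals K 8.1, L 203.7, M 229.0 → max 229.0 km
Site 2: residuals K 7.0, L 36.9, M 44.0 → max 44.0 km
Site 3: residuals K 0.0, L 0.0, M 0.0 → max 0.0 km
Site 4: residuals K 168.4, L 96.1, M 55.7 → max 168.4 km
Only Site 3 has all residuals ≈ 0.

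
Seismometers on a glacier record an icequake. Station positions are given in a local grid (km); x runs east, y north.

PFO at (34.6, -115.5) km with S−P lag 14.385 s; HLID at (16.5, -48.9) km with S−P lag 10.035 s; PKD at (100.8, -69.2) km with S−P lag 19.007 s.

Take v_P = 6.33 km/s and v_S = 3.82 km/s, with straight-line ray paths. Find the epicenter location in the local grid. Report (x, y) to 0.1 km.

Distance from S−P lag: d = Δt · v_P v_S / (v_P − v_S) = Δt · (6.33·3.82)/(6.33−3.82) ≈ 9.6337·Δt.
So d_PFO = 138.58, d_HLID = 96.67, d_PKD = 183.11 km.
Circle about each station: (x − 34.6)² + (y + 115.5)² = 138.58²; (x − 16.5)² + (y + 48.9)² = 96.67²; (x − 100.8)² + (y + 69.2)² = 183.11².
Subtracting the PFO equation from the HLID and PKD equations removes the quadratic terms:
-36.2 x + 133.2 y = -2014.62
132.4 x + 92.6 y = -13912.99
Solving the 2×2 system: x ≈ -79.4, y ≈ -36.7 km.

x ≈ -79.4 km, y ≈ -36.7 km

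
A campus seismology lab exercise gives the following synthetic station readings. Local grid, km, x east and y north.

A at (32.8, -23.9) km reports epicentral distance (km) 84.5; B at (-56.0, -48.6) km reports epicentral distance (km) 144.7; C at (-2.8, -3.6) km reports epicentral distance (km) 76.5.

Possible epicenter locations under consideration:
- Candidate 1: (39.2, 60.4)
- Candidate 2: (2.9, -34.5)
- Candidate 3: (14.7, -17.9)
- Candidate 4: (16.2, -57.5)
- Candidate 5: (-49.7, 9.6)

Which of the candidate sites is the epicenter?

For each candidate, compare |candidate − station| to the reported distance:
Candidate 1: residuals A 0.0, B 0.0, C 0.1 → max 0.1 km
Candidate 2: residuals A 52.8, B 84.1, C 45.1 → max 84.1 km
Candidate 3: residuals A 65.4, B 67.6, C 53.9 → max 67.6 km
Candidate 4: residuals A 47.0, B 72.0, C 19.3 → max 72.0 km
Candidate 5: residuals A 4.5, B 86.2, C 27.8 → max 86.2 km
Only Candidate 1 has all residuals ≈ 0.

Candidate 1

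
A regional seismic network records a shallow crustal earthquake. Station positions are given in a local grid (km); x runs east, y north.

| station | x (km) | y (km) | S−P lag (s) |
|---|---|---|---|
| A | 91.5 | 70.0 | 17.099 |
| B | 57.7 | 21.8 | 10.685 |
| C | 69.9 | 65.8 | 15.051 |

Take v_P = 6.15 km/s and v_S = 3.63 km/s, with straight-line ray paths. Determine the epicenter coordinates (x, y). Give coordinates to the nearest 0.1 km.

Distance from S−P lag: d = Δt · v_P v_S / (v_P − v_S) = Δt · (6.15·3.63)/(6.15−3.63) ≈ 8.8589·Δt.
So d_A = 151.48, d_B = 94.66, d_C = 133.34 km.
Circle about each station: (x − 91.5)² + (y − 70.0)² = 151.48²; (x − 57.7)² + (y − 21.8)² = 94.66²; (x − 69.9)² + (y − 65.8)² = 133.34².
Subtracting pairs of circle equations eliminates x²+y² and gives linear equations (the radical axes):
-67.6 x − 96.4 y = 4517.95
-43.2 x − 8.4 y = 1110.03
Solving the 2×2 system: x ≈ -19.2, y ≈ -33.4 km.
Check against A (with the unrounded x, y): √((x − 91.5)²+(y − 70.0)²) = 151.48 ≈ 151.48 km. ✓

(-19.2, -33.4)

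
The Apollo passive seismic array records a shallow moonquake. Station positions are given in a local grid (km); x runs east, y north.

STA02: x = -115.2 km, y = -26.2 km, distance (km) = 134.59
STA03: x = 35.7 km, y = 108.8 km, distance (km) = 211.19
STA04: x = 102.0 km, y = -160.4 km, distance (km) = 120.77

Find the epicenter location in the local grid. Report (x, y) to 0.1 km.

Circle about each station: (x + 115.2)² + (y + 26.2)² = 134.59²; (x − 35.7)² + (y − 108.8)² = 211.19²; (x − 102.0)² + (y + 160.4)² = 120.77².
Subtracting pairs of circle equations eliminates x²+y² and gives linear equations (the radical axes):
301.8 x + 270.0 y = -27332.30
434.4 x − 268.4 y = 25703.76
Solving the 2×2 system: x ≈ -2.0, y ≈ -99.0 km.
Check against STA02 (with the unrounded x, y): √((x + 115.2)²+(y + 26.2)²) = 134.59 ≈ 134.59 km. ✓

x ≈ -2.0 km, y ≈ -99.0 km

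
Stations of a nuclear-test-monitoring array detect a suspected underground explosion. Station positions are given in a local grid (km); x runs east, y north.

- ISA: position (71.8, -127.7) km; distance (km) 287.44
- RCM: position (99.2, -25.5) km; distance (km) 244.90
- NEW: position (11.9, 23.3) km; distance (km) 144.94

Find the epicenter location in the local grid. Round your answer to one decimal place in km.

-117.5 km east, 88.6 km north

Circle about each station: (x − 71.8)² + (y + 127.7)² = 287.44²; (x − 99.2)² + (y + 25.5)² = 244.90²; (x − 11.9)² + (y − 23.3)² = 144.94².
Subtracting the ISA equation from the RCM and NEW equations removes the quadratic terms:
54.8 x + 204.4 y = 11674.10
-119.8 x + 302.0 y = 40836.12
Solving the 2×2 system: x ≈ -117.5, y ≈ 88.6 km.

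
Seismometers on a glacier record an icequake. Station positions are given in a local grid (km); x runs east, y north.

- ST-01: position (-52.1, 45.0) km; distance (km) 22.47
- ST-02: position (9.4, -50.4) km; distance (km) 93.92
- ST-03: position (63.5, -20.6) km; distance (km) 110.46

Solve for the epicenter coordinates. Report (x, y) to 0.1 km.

Circle about each station: (x + 52.1)² + (y − 45.0)² = 22.47²; (x − 9.4)² + (y + 50.4)² = 93.92²; (x − 63.5)² + (y + 20.6)² = 110.46².
Subtracting pairs of circle equations eliminates x²+y² and gives linear equations (the radical axes):
123.0 x − 190.8 y = -10426.96
231.2 x − 131.2 y = -11979.31
Solving the 2×2 system: x ≈ -32.8, y ≈ 33.5 km.

-32.8 km east, 33.5 km north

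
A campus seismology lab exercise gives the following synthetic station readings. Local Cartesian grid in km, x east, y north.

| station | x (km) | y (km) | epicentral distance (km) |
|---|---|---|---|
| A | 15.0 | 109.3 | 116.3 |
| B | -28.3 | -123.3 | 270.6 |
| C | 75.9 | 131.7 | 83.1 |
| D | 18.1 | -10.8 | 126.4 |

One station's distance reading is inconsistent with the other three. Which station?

Solve using three stations at a time. Using A, C, D (subtract circle equations pairwise → linear system) gives (x, y) ≈ (121.3, 62.2).
Distances from that point to each station vs reported:
  A: calculated 116.2 vs reported 116.3 → residual 0.1 km
  B: calculated 238.3 vs reported 270.6 → residual 32.3 km
  C: calculated 83.0 vs reported 83.1 → residual 0.1 km
  D: calculated 126.4 vs reported 126.4 → residual 0.0 km
A, C, D are mutually consistent (residuals ≈ 0); B is off by 32.3 km.

B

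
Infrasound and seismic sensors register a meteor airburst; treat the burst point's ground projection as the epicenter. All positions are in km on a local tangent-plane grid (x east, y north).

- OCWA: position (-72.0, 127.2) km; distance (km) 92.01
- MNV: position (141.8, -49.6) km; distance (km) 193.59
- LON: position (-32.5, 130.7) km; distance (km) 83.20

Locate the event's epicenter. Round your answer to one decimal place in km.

x ≈ -25.5 km, y ≈ 47.8 km

Circle about each station: (x + 72.0)² + (y − 127.2)² = 92.01²; (x − 141.8)² + (y + 49.6)² = 193.59²; (x + 32.5)² + (y − 130.7)² = 83.20².
Subtracting the OCWA equation from the MNV and LON equations removes the quadratic terms:
427.6 x − 353.6 y = -27807.69
79.0 x + 7.0 y = -1681.50
Solving the 2×2 system: x ≈ -25.5, y ≈ 47.8 km.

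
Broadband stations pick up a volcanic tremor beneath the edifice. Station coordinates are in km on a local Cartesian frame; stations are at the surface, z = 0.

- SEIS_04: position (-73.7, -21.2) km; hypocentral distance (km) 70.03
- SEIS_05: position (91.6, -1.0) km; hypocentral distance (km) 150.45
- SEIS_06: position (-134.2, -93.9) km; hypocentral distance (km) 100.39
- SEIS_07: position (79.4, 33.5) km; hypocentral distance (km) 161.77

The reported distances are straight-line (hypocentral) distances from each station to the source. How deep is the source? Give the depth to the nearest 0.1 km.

Each station gives a sphere (x−x_i)² + (y−y_i)² + z² = d_i² (stations at z=0).
Subtracting the SEIS_04 sphere from SEIS_05 and SEIS_06: z² cancels, leaving linear equations in x and y:
330.6 x + 40.4 y = -15220.57
-121.0 x − 145.4 y = 15771.77
Solving: x ≈ -36.495, y ≈ -78.101 km (keep extra digits for the depth step; rounded: -36.5, -78.1).
Then from the SEIS_04 sphere: z² = 70.03² − (x + 73.7)² − (y + 21.2)² with x = -36.495, y = -78.101, so z ≈ 16.801 ≈ 16.8 km.

16.8 km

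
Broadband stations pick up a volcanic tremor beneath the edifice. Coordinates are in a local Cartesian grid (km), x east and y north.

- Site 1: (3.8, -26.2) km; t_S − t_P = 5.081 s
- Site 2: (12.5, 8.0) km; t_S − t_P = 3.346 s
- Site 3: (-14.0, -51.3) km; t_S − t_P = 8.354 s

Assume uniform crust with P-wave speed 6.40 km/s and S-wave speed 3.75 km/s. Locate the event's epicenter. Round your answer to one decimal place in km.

41.7 km east, -0.1 km north

Distance from S−P lag: d = Δt · v_P v_S / (v_P − v_S) = Δt · (6.40·3.75)/(6.40−3.75) ≈ 9.0566·Δt.
So d_Site 1 = 46.02, d_Site 2 = 30.30, d_Site 3 = 75.66 km.
Circle about each station: (x − 3.8)² + (y + 26.2)² = 46.02²; (x − 12.5)² + (y − 8.0)² = 30.30²; (x + 14.0)² + (y + 51.3)² = 75.66².
Subtracting the Site 1 equation from the Site 2 and Site 3 equations removes the quadratic terms:
17.4 x + 68.4 y = 719.12
-35.6 x − 50.2 y = -1479.79
Solving the 2×2 system: x ≈ 41.7, y ≈ -0.1 km.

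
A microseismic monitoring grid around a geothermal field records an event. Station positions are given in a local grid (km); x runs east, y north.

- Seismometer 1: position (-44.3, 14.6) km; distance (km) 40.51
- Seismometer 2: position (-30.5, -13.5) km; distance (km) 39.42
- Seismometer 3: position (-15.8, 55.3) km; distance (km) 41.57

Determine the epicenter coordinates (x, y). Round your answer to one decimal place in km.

Circle about each station: (x + 44.3)² + (y − 14.6)² = 40.51²; (x + 30.5)² + (y + 13.5)² = 39.42²; (x + 15.8)² + (y − 55.3)² = 41.57².
Subtracting the Seismometer 1 equation from the Seismometer 2 and Seismometer 3 equations removes the quadratic terms:
27.6 x − 56.2 y = -976.03
57.0 x + 81.4 y = 1045.08
Solving the 2×2 system: x ≈ -3.8, y ≈ 15.5 km.

(-3.8, 15.5)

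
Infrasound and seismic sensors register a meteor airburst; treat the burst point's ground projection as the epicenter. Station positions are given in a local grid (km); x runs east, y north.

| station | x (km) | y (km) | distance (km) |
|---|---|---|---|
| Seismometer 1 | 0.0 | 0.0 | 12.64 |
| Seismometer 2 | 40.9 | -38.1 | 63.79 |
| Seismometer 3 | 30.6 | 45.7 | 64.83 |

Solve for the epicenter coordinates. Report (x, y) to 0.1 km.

(-12.3, -2.9)

Circle about each station: x² + y² = 12.64²; (x − 40.9)² + (y + 38.1)² = 63.79²; (x − 30.6)² + (y − 45.7)² = 64.83².
Subtracting pairs of circle equations eliminates x²+y² and gives linear equations (the radical axes):
81.8 x − 76.2 y = -784.97
61.2 x + 91.4 y = -1018.31
Solving the 2×2 system: x ≈ -12.3, y ≈ -2.9 km.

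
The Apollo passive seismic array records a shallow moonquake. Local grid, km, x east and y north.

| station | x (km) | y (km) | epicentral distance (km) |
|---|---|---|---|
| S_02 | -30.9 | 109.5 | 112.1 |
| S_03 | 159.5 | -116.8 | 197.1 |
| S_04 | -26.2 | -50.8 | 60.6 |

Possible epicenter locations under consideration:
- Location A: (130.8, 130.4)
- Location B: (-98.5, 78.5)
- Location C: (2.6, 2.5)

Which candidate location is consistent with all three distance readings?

Location C

For each candidate, compare |candidate − station| to the reported distance:
Location A: residuals S_02 50.9, S_03 51.8, S_04 179.2 → max 179.2 km
Location B: residuals S_02 37.7, S_03 126.5, S_04 87.5 → max 126.5 km
Location C: residuals S_02 0.0, S_03 0.0, S_04 0.0 → max 0.0 km
Only Location C has all residuals ≈ 0.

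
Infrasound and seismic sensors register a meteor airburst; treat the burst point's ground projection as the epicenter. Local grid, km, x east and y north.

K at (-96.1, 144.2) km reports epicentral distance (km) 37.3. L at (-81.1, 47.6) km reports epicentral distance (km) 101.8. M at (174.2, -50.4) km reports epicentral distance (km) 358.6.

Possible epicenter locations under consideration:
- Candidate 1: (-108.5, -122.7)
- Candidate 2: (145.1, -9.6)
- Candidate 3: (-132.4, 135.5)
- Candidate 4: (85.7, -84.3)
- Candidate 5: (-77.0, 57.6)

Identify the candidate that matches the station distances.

For each candidate, compare |candidate − station| to the reported distance:
Candidate 1: residuals K 229.9, L 70.7, M 66.8 → max 229.9 km
Candidate 2: residuals K 248.8, L 131.5, M 308.5 → max 308.5 km
Candidate 3: residuals K 0.0, L 0.0, M 0.0 → max 0.0 km
Candidate 4: residuals K 254.7, L 110.8, M 263.8 → max 263.8 km
Candidate 5: residuals K 51.4, L 91.0, M 85.2 → max 91.0 km
Only Candidate 3 has all residuals ≈ 0.

Candidate 3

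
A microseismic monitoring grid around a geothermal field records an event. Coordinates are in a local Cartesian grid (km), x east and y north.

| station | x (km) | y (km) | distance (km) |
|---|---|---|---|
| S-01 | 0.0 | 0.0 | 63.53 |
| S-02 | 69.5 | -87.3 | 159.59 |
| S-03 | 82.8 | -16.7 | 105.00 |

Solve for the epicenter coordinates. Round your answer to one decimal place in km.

x ≈ 13.4 km, y ≈ 62.1 km

Circle about each station: x² + y² = 63.53²; (x − 69.5)² + (y + 87.3)² = 159.59²; (x − 82.8)² + (y + 16.7)² = 105.00².
Subtracting the S-01 equation from the S-02 and S-03 equations removes the quadratic terms:
139.0 x − 174.6 y = -8981.37
165.6 x − 33.4 y = 145.79
Solving the 2×2 system: x ≈ 13.4, y ≈ 62.1 km.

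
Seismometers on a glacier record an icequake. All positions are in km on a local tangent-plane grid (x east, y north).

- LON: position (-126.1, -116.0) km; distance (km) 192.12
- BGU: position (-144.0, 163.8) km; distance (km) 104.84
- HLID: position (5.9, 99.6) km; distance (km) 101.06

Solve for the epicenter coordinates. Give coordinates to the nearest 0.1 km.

Circle about each station: (x + 126.1)² + (y + 116.0)² = 192.12²; (x + 144.0)² + (y − 163.8)² = 104.84²; (x − 5.9)² + (y − 99.6)² = 101.06².
Subtracting pairs of circle equations eliminates x²+y² and gives linear equations (the radical axes):
-35.8 x + 559.6 y = 44127.90
264.0 x + 431.2 y = 7294.73
Solving the 2×2 system: x ≈ -91.6, y ≈ 73.0 km.
Check against LON (with the unrounded x, y): √((x + 126.1)²+(y + 116.0)²) = 192.12 ≈ 192.12 km. ✓

-91.6 km east, 73.0 km north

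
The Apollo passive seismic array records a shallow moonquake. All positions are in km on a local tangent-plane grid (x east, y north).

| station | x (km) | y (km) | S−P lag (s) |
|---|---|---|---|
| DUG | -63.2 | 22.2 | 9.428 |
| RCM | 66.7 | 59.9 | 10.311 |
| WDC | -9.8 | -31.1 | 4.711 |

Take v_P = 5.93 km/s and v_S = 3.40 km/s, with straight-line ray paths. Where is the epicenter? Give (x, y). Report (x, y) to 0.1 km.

Distance from S−P lag: d = Δt · v_P v_S / (v_P − v_S) = Δt · (5.93·3.40)/(5.93−3.40) ≈ 7.9692·Δt.
So d_DUG = 75.13, d_RCM = 82.17, d_WDC = 37.54 km.
Circle about each station: (x + 63.2)² + (y − 22.2)² = 75.13²; (x − 66.7)² + (y − 59.9)² = 82.17²; (x + 9.8)² + (y + 31.1)² = 37.54².
Subtracting the DUG equation from the RCM and WDC equations removes the quadratic terms:
259.8 x + 75.4 y = 2442.43
106.8 x − 106.6 y = 811.44
Solving the 2×2 system: x ≈ 9.0, y ≈ 1.4 km.

x ≈ 9.0 km, y ≈ 1.4 km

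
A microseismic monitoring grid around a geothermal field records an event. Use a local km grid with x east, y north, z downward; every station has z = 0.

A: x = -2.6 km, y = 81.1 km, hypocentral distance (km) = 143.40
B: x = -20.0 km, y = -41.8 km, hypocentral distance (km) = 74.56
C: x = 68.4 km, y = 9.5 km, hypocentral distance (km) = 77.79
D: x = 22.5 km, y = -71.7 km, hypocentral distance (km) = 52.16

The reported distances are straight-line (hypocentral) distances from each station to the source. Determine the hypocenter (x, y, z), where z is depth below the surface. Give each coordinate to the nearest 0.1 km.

x ≈ 40.3 km, y ≈ -48.7 km, depth ≈ 43.3 km

Each station gives a sphere (x−x_i)² + (y−y_i)² + z² = d_i² (stations at z=0).
Subtracting the A sphere from B and C: z² cancels, leaving linear equations in x and y:
-34.8 x − 245.8 y = 10567.64
142.0 x − 143.2 y = 12697.12
Solving: x ≈ 40.306, y ≈ -48.699 km (keep extra digits for the depth step; rounded: 40.3, -48.7).
Then from the A sphere: z² = 143.40² − (x + 2.6)² − (y − 81.1)² with x = 40.306, y = -48.699, so z ≈ 43.300 ≈ 43.3 km.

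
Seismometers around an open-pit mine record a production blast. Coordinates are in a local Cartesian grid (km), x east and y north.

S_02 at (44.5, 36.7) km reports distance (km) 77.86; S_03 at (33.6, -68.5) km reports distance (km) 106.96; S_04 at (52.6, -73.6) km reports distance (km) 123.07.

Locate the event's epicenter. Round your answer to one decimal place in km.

(-30.8, 16.9)

Circle about each station: (x − 44.5)² + (y − 36.7)² = 77.86²; (x − 33.6)² + (y + 68.5)² = 106.96²; (x − 52.6)² + (y + 73.6)² = 123.07².
Subtracting pairs of circle equations eliminates x²+y² and gives linear equations (the radical axes):
-21.8 x − 210.4 y = -2884.19
16.2 x − 220.6 y = -4227.47
Solving the 2×2 system: x ≈ -30.8, y ≈ 16.9 km.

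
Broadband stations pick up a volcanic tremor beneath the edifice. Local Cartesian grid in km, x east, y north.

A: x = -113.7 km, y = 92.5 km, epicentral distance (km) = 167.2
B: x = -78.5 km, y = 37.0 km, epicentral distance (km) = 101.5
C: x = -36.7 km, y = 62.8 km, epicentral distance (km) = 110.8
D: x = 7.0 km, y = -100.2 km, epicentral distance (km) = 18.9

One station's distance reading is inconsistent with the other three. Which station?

Solve using three stations at a time. Using A, B, C (subtract circle equations pairwise → linear system) gives (x, y) ≈ (-21.4, -46.9).
Distances from that point to each station vs reported:
  A: calculated 167.2 vs reported 167.2 → residual 0.0 km
  B: calculated 101.5 vs reported 101.5 → residual 0.0 km
  C: calculated 110.8 vs reported 110.8 → residual 0.0 km
  D: calculated 60.4 vs reported 18.9 → residual 41.5 km
A, B, C are mutually consistent (residuals ≈ 0); D is off by 41.5 km.

D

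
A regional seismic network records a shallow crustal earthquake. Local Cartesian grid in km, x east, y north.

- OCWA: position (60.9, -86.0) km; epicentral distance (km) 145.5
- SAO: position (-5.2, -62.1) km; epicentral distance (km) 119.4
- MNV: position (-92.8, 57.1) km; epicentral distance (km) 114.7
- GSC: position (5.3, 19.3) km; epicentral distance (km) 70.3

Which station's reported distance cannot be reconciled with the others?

Solve using three stations at a time. Using OCWA, SAO, MNV (subtract circle equations pairwise → linear system) gives (x, y) ≈ (21.9, 54.2).
Distances from that point to each station vs reported:
  OCWA: calculated 145.6 vs reported 145.5 → residual 0.1 km
  SAO: calculated 119.5 vs reported 119.4 → residual 0.1 km
  MNV: calculated 114.8 vs reported 114.7 → residual 0.1 km
  GSC: calculated 38.7 vs reported 70.3 → residual 31.6 km
OCWA, SAO, MNV are mutually consistent (residuals ≈ 0); GSC is off by 31.6 km.

GSC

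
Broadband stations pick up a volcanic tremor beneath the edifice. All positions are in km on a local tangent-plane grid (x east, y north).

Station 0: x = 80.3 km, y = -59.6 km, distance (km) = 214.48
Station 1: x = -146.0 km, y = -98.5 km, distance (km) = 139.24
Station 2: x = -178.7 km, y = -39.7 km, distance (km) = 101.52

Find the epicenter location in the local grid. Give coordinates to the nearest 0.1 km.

-111.5 km east, 36.4 km north

Circle about each station: (x − 80.3)² + (y + 59.6)² = 214.48²; (x + 146.0)² + (y + 98.5)² = 139.24²; (x + 178.7)² + (y + 39.7)² = 101.52².
Subtracting pairs of circle equations eliminates x²+y² and gives linear equations (the radical axes):
-452.6 x − 77.8 y = 47631.89
-518.0 x + 39.8 y = 59204.89
Solving the 2×2 system: x ≈ -111.5, y ≈ 36.4 km.
Check against Station 0 (with the unrounded x, y): √((x − 80.3)²+(y + 59.6)²) = 214.48 ≈ 214.48 km. ✓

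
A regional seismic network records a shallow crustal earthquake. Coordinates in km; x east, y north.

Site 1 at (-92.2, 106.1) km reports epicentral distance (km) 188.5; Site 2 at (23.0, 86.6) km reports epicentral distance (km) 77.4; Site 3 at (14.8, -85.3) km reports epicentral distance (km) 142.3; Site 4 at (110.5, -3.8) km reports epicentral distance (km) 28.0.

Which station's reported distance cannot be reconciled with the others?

Site 4

Solve using three stations at a time. Using Site 1, Site 2, Site 3 (subtract circle equations pairwise → linear system) gives (x, y) ≈ (83.9, 39.0).
Distances from that point to each station vs reported:
  Site 1: calculated 188.5 vs reported 188.5 → residual 0.0 km
  Site 2: calculated 77.3 vs reported 77.4 → residual 0.1 km
  Site 3: calculated 142.2 vs reported 142.3 → residual 0.1 km
  Site 4: calculated 50.4 vs reported 28.0 → residual 22.4 km
Site 1, Site 2, Site 3 are mutually consistent (residuals ≈ 0); Site 4 is off by 22.4 km.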